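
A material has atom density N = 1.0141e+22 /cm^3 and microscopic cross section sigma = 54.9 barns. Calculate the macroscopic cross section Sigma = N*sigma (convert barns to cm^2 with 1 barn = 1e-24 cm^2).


Sigma = N * sigma_barns * 1e-24
Sigma = 1.0141e+22 * 54.9 * 1e-24
Sigma = 0.55674 /cm

0.55674


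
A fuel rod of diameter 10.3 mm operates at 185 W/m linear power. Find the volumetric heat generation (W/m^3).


r = D / 2 / 1000 = 10.3 / 2 / 1000 = 0.00515 m
q''' = q' / (pi * r^2)
q''' = 185 / (pi * 0.00515^2)
q''' = 2.2203e+06 W/m^3

2.2203e+06


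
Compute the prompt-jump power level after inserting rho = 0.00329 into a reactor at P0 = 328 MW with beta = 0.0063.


P1/P0 = beta / (beta - rho)
P1/P0 = 0.0063 / (0.0063 - 0.00329) = 2.093023
P1 = 328 * 2.093023 = 686.51 MW

686.51


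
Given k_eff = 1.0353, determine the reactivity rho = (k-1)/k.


rho = (k_eff - 1) / k_eff
rho = (1.0353 - 1) / 1.0353
rho = 0.034096

0.034096


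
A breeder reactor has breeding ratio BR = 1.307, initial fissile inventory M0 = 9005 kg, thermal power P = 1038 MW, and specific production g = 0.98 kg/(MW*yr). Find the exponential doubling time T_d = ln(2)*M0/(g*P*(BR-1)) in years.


Breeding gain G = BR - 1 = 1.307 - 1 = 0.307
Fissile production rate = g * P * G = 0.98 * 1038 * 0.307 = 312.29268 kg/yr
T_d = ln(2) * M0 / (g * P * G)
T_d = ln(2) * 9005 / 312.29268 = 19.987 yr

19.987


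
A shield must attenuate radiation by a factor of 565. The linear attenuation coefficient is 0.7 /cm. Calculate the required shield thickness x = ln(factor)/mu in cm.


x = ln(factor) / mu
x = ln(565) / 0.7
x = 9.0526 cm

9.0526


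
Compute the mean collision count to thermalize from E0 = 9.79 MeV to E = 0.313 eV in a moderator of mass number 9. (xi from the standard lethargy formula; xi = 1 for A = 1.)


xi = 1 + (A-1)^2/(2A)*ln((A-1)/(A+1)) = 0.2066007 (for A = 9)
n = ln(E0/E) / xi
n = ln(9.79e6 / 0.313) / 0.2066007
n = ln(3.127796e+07) / 0.2066007 = 83.535

83.535


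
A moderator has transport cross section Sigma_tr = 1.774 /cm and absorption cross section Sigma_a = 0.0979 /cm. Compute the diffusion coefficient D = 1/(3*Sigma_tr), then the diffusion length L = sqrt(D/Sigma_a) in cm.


D = 1 / (3 * Sigma_tr) = 1 / (3 * 1.774) = 0.1878993 cm
L = sqrt(D / Sigma_a)
L = sqrt(0.1878993 / 0.0979)
L = 1.3854 cm

1.3854


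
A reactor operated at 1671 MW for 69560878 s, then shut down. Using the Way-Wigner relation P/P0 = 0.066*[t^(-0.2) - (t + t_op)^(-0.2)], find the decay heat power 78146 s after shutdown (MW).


P/P0 = 0.066 * [t^(-0.2) - (t + t_op)^(-0.2)]
P/P0 = 0.066 * [78146^(-0.2) - (78146 + 69560878)^(-0.2)]
P/P0 = 0.066 * [0.1050555 - 0.02700408] = 0.005151394
P = 1671 * 0.005151394 = 8.6080 MW

8.6080


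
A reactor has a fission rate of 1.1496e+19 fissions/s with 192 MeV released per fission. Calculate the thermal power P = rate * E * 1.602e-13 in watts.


P = fission_rate * E_MeV * 1.602e-13
P = 1.1496e+19 * 192 * 1.602e-13
P = 3.5360e+08 W

3.5360e+08


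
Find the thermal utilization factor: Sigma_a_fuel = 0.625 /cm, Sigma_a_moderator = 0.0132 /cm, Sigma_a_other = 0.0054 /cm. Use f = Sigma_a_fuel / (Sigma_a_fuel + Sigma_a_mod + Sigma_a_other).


f = Sigma_a_fuel / (Sigma_a_fuel + Sigma_a_mod + Sigma_a_other)
f = 0.625 / (0.625 + 0.0132 + 0.0054)
f = 0.97110

0.97110


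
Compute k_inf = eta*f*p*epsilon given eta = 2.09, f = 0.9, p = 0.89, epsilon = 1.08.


k_inf = eta * f * p * epsilon
k_inf = 2.09 * 0.9 * 0.89 * 1.08
k_inf = 1.8080

1.8080


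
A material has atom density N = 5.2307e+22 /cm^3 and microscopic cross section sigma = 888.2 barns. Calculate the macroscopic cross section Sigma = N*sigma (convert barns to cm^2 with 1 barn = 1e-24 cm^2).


Sigma = N * sigma_barns * 1e-24
Sigma = 5.2307e+22 * 888.2 * 1e-24
Sigma = 46.459 /cm

46.459


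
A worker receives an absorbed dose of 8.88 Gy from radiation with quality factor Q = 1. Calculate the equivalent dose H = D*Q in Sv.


H = D * Q
H = 8.88 * 1
H = 8.8800 Sv

8.8800


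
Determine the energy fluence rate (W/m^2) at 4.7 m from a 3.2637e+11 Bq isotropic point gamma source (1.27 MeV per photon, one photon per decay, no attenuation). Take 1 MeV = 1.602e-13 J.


psi = A * E * 1.602e-13 / (4*pi*r^2)
psi = 3.2637e+11 * 1.27 * 1.602e-13 / (4*pi*4.7^2)
psi = 2.3921e-04 W/m^2

2.3921e-04


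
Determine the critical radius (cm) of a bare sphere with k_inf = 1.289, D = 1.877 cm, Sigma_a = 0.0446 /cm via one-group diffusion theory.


L^2 = D / Sigma_a = 1.877 / 0.0446 = 42.08520 cm^2
B_m^2 = (k_inf - 1) / L^2 = (1.289 - 1) / 42.08520 = 0.006867022 /cm^2
For a bare sphere: B_g = pi/R, so R_c = pi / sqrt(B_m^2)
R_c = pi / sqrt(0.006867022) = 37.911 cm

37.911


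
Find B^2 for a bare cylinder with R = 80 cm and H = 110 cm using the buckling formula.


B^2 = (2.405/R)^2 + (pi/H)^2
B^2 = (2.405/80)^2 + (pi/110)^2
B^2 = 0.0017194 /cm^2

0.0017194


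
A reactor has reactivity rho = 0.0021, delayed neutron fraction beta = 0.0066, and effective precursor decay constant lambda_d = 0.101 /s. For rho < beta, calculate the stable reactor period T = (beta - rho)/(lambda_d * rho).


T = (beta - rho) / (lambda_d * rho)
T = (0.0066 - 0.0021) / (0.101 * 0.0021)
T = 21.216 s

21.216


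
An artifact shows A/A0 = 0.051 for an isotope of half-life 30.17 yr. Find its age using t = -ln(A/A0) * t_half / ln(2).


lambda = ln(2) / t_half = ln(2) / 30.17 = 0.02297472 /yr
t = -ln(A/A0) / lambda
t = -ln(0.051) / 0.02297472
t = 129.53 yr

129.53


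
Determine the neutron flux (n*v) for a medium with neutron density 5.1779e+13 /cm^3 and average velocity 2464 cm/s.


phi = n * v
phi = 5.1779e+13 * 2464
phi = 1.2758e+17 /cm^2/s

1.2758e+17


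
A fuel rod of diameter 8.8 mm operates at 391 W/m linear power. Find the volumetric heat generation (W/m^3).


r = D / 2 / 1000 = 8.8 / 2 / 1000 = 0.0044 m
q''' = q' / (pi * r^2)
q''' = 391 / (pi * 0.0044^2)
q''' = 6.4287e+06 W/m^3

6.4287e+06


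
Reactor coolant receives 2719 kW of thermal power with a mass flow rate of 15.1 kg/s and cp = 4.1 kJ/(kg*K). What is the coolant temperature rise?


dT = Q / (m_dot * cp)
dT = 2719 / (15.1 * 4.1)
dT = 43.919 C

43.919


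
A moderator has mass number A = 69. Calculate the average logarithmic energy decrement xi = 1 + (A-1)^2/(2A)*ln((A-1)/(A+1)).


xi = 1 + (A-1)^2/(2A) * ln((A-1)/(A+1))
xi = 1 + (69-1)^2/(2*69) * ln((69-1)/(69 +1))
xi = 0.028707

0.028707


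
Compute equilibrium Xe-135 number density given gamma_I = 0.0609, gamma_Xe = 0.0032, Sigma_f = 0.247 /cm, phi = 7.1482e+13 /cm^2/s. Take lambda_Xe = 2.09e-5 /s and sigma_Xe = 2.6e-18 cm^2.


Xe_eq = (gamma_I + gamma_Xe) * Sigma_f * phi / (lambda_Xe + sigma_Xe * phi)
Numerator = (0.0609 + 0.0032) * 0.247 * 7.1482e+13 = 1.131753e+12
Denominator = 2.09e-5 + 2.6e-18 * 7.1482e+13 = 2.067532e-04
Xe_eq = 1.131753e+12 / 2.067532e-04 = 5.4739e+15 /cm^3

5.4739e+15


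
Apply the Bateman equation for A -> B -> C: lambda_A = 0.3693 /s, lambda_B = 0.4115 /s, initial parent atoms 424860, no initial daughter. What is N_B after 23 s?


N_B(t) = lambda_A * N_A0 / (lambda_B - lambda_A) * [exp(-lambda_A*t) - exp(-lambda_B*t)]
exp(-0.3693*23) = 2.047133e-04; exp(-0.4115*23) = 7.755680e-05
N_B = 0.3693 * 424860 / (0.4115 - 0.3693) * (2.047133e-04 - 7.755680e-05)
N_B = 472.77

472.77


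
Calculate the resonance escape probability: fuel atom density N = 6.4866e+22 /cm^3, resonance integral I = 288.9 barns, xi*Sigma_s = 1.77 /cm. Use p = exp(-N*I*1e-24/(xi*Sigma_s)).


p = exp(-N * I * 1e-24 / (xi*Sigma_s))
p = exp(-6.4866e+22 * 288.9 * 1e-24 / 1.77)
p = 2.5231e-05

2.5231e-05


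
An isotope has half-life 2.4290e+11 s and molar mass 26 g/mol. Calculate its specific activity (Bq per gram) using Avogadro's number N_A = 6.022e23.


lambda = ln(2) / t_half = ln(2) / 2.4290e+11 = 2.853632e-12 /s
SA = lambda * N_A / M
SA = 2.853632e-12 * 6.022e23 / 26
SA = 6.6095e+10 Bq/g

6.6095e+10


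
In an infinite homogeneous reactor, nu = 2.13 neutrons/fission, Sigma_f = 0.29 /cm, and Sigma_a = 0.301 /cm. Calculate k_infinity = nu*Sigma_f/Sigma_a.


k_inf = nu * Sigma_f / Sigma_a
k_inf = 2.13 * 0.29 / 0.301
k_inf = 2.0522

2.0522


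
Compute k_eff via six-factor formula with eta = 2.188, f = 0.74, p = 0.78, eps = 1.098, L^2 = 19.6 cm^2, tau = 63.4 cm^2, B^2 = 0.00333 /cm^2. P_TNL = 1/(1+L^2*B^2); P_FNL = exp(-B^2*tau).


k_inf = eta*f*p*eps = 2.188*0.74*0.78*1.098 = 1.386679
P_TNL = 1/(1 + L^2*B^2) = 1/(1 + 19.6*0.00333) = 0.9387309
P_FNL = exp(-B^2*tau) = exp(-0.00333*63.4) = 0.8096753
k_eff = k_inf * P_TNL * P_FNL = 1.386679 * 0.9387309 * 0.8096753
k_eff = 1.0540

1.0540


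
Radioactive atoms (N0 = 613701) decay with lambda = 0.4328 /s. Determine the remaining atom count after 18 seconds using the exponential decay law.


N = N0 * exp(-lambda * t)
N = 613701 * exp(-0.4328 * 18)
N = 253.88

253.88


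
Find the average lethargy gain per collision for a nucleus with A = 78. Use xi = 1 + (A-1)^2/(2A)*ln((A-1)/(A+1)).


xi = 1 + (A-1)^2/(2A) * ln((A-1)/(A+1))
xi = 1 + (78-1)^2/(2*78) * ln((78-1)/(78 +1))
xi = 0.025423

0.025423


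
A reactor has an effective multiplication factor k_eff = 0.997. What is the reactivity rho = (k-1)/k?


rho = (k_eff - 1) / k_eff
rho = (0.997 - 1) / 0.997
rho = -0.0030090

-0.0030090


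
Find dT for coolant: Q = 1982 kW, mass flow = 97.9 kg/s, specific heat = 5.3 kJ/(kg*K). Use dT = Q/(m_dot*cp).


dT = Q / (m_dot * cp)
dT = 1982 / (97.9 * 5.3)
dT = 3.8198 C

3.8198


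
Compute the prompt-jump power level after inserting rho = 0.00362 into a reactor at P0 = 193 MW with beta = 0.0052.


P1/P0 = beta / (beta - rho)
P1/P0 = 0.0052 / (0.0052 - 0.00362) = 3.291139
P1 = 193 * 3.291139 = 635.19 MW

635.19


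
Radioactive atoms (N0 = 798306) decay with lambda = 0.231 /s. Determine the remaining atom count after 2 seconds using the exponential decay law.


N = N0 * exp(-lambda * t)
N = 798306 * exp(-0.231 * 2)
N = 502951

502951


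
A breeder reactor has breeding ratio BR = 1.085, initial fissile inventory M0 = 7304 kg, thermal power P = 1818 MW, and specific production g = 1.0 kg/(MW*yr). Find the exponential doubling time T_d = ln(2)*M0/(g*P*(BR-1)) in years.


Breeding gain G = BR - 1 = 1.085 - 1 = 0.085
Fissile production rate = g * P * G = 1.0 * 1818 * 0.085 = 154.53 kg/yr
T_d = ln(2) * M0 / (g * P * G)
T_d = ln(2) * 7304 / 154.53 = 32.762 yr

32.762


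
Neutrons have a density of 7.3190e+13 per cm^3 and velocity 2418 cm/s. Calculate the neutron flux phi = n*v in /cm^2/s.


phi = n * v
phi = 7.3190e+13 * 2418
phi = 1.7697e+17 /cm^2/s

1.7697e+17


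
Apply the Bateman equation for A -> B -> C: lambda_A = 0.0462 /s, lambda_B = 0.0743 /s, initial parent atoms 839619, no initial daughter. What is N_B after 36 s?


N_B(t) = lambda_A * N_A0 / (lambda_B - lambda_A) * [exp(-lambda_A*t) - exp(-lambda_B*t)]
exp(-0.0462*36) = 0.1895315; exp(-0.0743*36) = 0.06892061
N_B = 0.0462 * 839619 / (0.0743 - 0.0462) * (0.1895315 - 0.06892061)
N_B = 166496

166496


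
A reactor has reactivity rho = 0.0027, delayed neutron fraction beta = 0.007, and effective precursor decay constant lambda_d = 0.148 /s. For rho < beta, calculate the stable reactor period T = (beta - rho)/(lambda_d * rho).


T = (beta - rho) / (lambda_d * rho)
T = (0.007 - 0.0027) / (0.148 * 0.0027)
T = 10.761 s

10.761


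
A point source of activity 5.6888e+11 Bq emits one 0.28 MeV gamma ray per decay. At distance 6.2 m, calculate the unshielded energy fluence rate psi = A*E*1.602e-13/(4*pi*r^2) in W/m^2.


psi = A * E * 1.602e-13 / (4*pi*r^2)
psi = 5.6888e+11 * 0.28 * 1.602e-13 / (4*pi*6.2^2)
psi = 5.2826e-05 W/m^2

5.2826e-05


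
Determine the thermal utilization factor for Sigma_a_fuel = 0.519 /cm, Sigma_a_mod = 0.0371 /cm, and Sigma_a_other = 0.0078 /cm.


f = Sigma_a_fuel / (Sigma_a_fuel + Sigma_a_mod + Sigma_a_other)
f = 0.519 / (0.519 + 0.0371 + 0.0078)
f = 0.92038

0.92038


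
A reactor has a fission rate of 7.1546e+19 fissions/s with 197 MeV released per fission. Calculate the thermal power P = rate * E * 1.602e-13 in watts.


P = fission_rate * E_MeV * 1.602e-13
P = 7.1546e+19 * 197 * 1.602e-13
P = 2.2579e+09 W

2.2579e+09


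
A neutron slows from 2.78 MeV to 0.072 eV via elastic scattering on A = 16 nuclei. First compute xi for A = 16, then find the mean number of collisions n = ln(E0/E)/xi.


xi = 1 + (A-1)^2/(2A)*ln((A-1)/(A+1)) = 0.1199467 (for A = 16)
n = ln(E0/E) / xi
n = ln(2.78e6 / 0.072) / 0.1199467
n = ln(3.861111e+07) / 0.1199467 = 145.64

145.64


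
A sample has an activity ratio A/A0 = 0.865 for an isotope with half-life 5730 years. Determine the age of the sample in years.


lambda = ln(2) / t_half = ln(2) / 5730 = 1.209681e-04 /yr
t = -ln(A/A0) / lambda
t = -ln(0.865) / 1.209681e-04
t = 1198.9 yr

1198.9


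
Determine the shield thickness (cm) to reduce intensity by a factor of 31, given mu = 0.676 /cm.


x = ln(factor) / mu
x = ln(31) / 0.676
x = 5.0799 cm

5.0799


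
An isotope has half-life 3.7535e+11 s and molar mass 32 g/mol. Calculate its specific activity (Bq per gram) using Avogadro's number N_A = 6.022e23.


lambda = ln(2) / t_half = ln(2) / 3.7535e+11 = 1.846669e-12 /s
SA = lambda * N_A / M
SA = 1.846669e-12 * 6.022e23 / 32
SA = 3.4752e+10 Bq/g

3.4752e+10


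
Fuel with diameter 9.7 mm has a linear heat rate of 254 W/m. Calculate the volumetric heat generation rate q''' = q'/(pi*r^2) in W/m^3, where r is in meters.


r = D / 2 / 1000 = 9.7 / 2 / 1000 = 0.00485 m
q''' = q' / (pi * r^2)
q''' = 254 / (pi * 0.00485^2)
q''' = 3.4372e+06 W/m^3

3.4372e+06


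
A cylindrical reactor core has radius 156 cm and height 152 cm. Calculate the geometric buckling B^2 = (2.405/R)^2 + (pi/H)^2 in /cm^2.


B^2 = (2.405/R)^2 + (pi/H)^2
B^2 = (2.405/156)^2 + (pi/152)^2
B^2 = 6.6486e-04 /cm^2

6.6486e-04


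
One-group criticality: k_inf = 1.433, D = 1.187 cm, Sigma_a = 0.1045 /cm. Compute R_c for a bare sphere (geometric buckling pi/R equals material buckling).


L^2 = D / Sigma_a = 1.187 / 0.1045 = 11.35885 cm^2
B_m^2 = (k_inf - 1) / L^2 = (1.433 - 1) / 11.35885 = 0.03812006 /cm^2
For a bare sphere: B_g = pi/R, so R_c = pi / sqrt(B_m^2)
R_c = pi / sqrt(0.03812006) = 16.091 cm

16.091


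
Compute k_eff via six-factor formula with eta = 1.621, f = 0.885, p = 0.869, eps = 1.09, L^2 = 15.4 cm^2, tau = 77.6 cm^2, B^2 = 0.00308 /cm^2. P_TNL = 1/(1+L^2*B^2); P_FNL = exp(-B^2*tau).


k_inf = eta*f*p*eps = 1.621*0.885*0.869*1.09 = 1.358853
P_TNL = 1/(1 + L^2*B^2) = 1/(1 + 15.4*0.00308) = 0.9547159
P_FNL = exp(-B^2*tau) = exp(-0.00308*77.6) = 0.7874086
k_eff = k_inf * P_TNL * P_FNL = 1.358853 * 0.9547159 * 0.7874086
k_eff = 1.0215

1.0215


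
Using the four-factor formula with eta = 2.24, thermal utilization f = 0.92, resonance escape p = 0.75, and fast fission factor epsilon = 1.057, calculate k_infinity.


k_inf = eta * f * p * epsilon
k_inf = 2.24 * 0.92 * 0.75 * 1.057
k_inf = 1.6337

1.6337


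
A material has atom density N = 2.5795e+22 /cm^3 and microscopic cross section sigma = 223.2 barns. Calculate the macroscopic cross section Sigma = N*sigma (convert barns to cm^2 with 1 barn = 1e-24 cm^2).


Sigma = N * sigma_barns * 1e-24
Sigma = 2.5795e+22 * 223.2 * 1e-24
Sigma = 5.7574 /cm

5.7574


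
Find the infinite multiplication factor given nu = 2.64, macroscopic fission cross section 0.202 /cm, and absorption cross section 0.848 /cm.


k_inf = nu * Sigma_f / Sigma_a
k_inf = 2.64 * 0.202 / 0.848
k_inf = 0.62887

0.62887


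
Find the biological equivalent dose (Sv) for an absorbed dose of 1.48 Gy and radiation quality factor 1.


H = D * Q
H = 1.48 * 1
H = 1.4800 Sv

1.4800


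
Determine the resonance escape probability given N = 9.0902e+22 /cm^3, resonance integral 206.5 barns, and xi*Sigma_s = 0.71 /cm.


p = exp(-N * I * 1e-24 / (xi*Sigma_s))
p = exp(-9.0902e+22 * 206.5 * 1e-24 / 0.71)
p = 3.2957e-12

3.2957e-12


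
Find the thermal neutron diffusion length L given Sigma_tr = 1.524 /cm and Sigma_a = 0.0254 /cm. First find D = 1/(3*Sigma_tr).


D = 1 / (3 * Sigma_tr) = 1 / (3 * 1.524) = 0.2187227 cm
L = sqrt(D / Sigma_a)
L = sqrt(0.2187227 / 0.0254)
L = 2.9345 cm

2.9345


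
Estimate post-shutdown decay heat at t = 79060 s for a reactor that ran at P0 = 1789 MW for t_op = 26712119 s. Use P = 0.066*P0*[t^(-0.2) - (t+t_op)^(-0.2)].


P/P0 = 0.066 * [t^(-0.2) - (t + t_op)^(-0.2)]
P/P0 = 0.066 * [79060^(-0.2) - (79060 + 26712119)^(-0.2)]
P/P0 = 0.066 * [0.1048114 - 0.03268900] = 0.004760078
P = 1789 * 0.004760078 = 8.5158 MW

8.5158


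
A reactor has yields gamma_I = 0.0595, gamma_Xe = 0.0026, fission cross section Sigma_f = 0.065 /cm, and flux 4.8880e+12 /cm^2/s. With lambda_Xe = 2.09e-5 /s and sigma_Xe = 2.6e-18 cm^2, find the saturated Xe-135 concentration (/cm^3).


Xe_eq = (gamma_I + gamma_Xe) * Sigma_f * phi / (lambda_Xe + sigma_Xe * phi)
Numerator = (0.0595 + 0.0026) * 0.065 * 4.8880e+12 = 1.973041e+10
Denominator = 2.09e-5 + 2.6e-18 * 4.8880e+12 = 3.360880e-05
Xe_eq = 1.973041e+10 / 3.360880e-05 = 5.8706e+14 /cm^3

5.8706e+14


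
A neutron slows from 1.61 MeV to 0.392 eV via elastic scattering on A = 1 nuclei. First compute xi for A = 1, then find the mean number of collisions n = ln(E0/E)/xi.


xi = 1 + (A-1)^2/(2A)*ln((A-1)/(A+1)) = 1 (for A = 1)
n = ln(E0/E) / xi
n = ln(1.61e6 / 0.392) / 1
n = ln(4.107143e+06) / 1 = 15.228

15.228


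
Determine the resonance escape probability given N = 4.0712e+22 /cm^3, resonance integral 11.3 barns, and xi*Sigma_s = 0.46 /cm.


p = exp(-N * I * 1e-24 / (xi*Sigma_s))
p = exp(-4.0712e+22 * 11.3 * 1e-24 / 0.46)
p = 0.36784

0.36784


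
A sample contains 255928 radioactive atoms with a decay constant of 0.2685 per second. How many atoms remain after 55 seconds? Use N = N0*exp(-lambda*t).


N = N0 * exp(-lambda * t)
N = 255928 * exp(-0.2685 * 55)
N = 0.098781

0.098781


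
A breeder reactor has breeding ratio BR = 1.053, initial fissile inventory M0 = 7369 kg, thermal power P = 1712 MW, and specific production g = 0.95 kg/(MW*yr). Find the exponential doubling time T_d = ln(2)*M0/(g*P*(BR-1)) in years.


Breeding gain G = BR - 1 = 1.053 - 1 = 0.053
Fissile production rate = g * P * G = 0.95 * 1712 * 0.053 = 86.1992 kg/yr
T_d = ln(2) * M0 / (g * P * G)
T_d = ln(2) * 7369 / 86.1992 = 59.256 yr

59.256


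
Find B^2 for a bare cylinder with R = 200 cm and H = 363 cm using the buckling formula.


B^2 = (2.405/R)^2 + (pi/H)^2
B^2 = (2.405/200)^2 + (pi/363)^2
B^2 = 2.1950e-04 /cm^2

2.1950e-04


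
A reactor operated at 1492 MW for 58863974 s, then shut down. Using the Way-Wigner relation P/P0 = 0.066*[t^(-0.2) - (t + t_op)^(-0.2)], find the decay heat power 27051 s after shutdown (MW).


P/P0 = 0.066 * [t^(-0.2) - (t + t_op)^(-0.2)]
P/P0 = 0.066 * [27051^(-0.2) - (27051 + 58863974)^(-0.2)]
P/P0 = 0.066 * [0.1298863 - 0.02792481] = 0.006729458
P = 1492 * 0.006729458 = 10.040 MW

10.040


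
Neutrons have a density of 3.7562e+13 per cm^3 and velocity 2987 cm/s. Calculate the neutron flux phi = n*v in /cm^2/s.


phi = n * v
phi = 3.7562e+13 * 2987
phi = 1.1220e+17 /cm^2/s

1.1220e+17


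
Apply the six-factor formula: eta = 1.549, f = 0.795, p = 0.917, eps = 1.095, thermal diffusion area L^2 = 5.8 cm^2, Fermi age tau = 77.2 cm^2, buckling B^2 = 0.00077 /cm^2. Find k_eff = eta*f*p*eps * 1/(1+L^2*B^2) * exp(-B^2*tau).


k_inf = eta*f*p*eps = 1.549*0.795*0.917*1.095 = 1.236522
P_TNL = 1/(1 + L^2*B^2) = 1/(1 + 5.8*0.00077) = 0.9955539
P_FNL = exp(-B^2*tau) = exp(-0.00077*77.2) = 0.9422883
k_eff = k_inf * P_TNL * P_FNL = 1.236522 * 0.9955539 * 0.9422883
k_eff = 1.1600

1.1600


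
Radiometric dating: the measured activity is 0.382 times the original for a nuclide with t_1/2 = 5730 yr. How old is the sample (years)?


lambda = ln(2) / t_half = ln(2) / 5730 = 1.209681e-04 /yr
t = -ln(A/A0) / lambda
t = -ln(0.382) / 1.209681e-04
t = 7955.3 yr

7955.3


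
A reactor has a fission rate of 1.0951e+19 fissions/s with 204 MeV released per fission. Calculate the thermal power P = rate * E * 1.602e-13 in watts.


P = fission_rate * E_MeV * 1.602e-13
P = 1.0951e+19 * 204 * 1.602e-13
P = 3.5789e+08 W

3.5789e+08


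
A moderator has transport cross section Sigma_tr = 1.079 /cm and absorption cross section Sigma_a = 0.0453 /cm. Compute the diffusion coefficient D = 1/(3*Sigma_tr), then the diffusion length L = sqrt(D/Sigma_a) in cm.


D = 1 / (3 * Sigma_tr) = 1 / (3 * 1.079) = 0.3089280 cm
L = sqrt(D / Sigma_a)
L = sqrt(0.3089280 / 0.0453)
L = 2.6114 cm

2.6114


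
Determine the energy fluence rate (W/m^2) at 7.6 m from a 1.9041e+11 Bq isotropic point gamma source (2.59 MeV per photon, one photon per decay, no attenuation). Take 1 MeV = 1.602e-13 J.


psi = A * E * 1.602e-13 / (4*pi*r^2)
psi = 1.9041e+11 * 2.59 * 1.602e-13 / (4*pi*7.6^2)
psi = 1.0885e-04 W/m^2

1.0885e-04


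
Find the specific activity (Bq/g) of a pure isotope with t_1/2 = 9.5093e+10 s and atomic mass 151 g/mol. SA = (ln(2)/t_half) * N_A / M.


lambda = ln(2) / t_half = ln(2) / 9.5093e+10 = 7.289150e-12 /s
SA = lambda * N_A / M
SA = 7.289150e-12 * 6.022e23 / 151
SA = 2.9070e+10 Bq/g

2.9070e+10


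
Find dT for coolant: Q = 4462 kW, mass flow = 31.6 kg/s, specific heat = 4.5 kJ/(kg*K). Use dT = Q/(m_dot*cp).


dT = Q / (m_dot * cp)
dT = 4462 / (31.6 * 4.5)
dT = 31.378 C

31.378


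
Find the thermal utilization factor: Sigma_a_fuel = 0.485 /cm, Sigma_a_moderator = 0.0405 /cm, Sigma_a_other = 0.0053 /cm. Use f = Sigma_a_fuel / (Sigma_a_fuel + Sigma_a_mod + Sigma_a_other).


f = Sigma_a_fuel / (Sigma_a_fuel + Sigma_a_mod + Sigma_a_other)
f = 0.485 / (0.485 + 0.0405 + 0.0053)
f = 0.91372

0.91372


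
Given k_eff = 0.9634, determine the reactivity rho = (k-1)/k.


rho = (k_eff - 1) / k_eff
rho = (0.9634 - 1) / 0.9634
rho = -0.037990

-0.037990


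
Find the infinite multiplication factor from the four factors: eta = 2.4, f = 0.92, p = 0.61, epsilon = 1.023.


k_inf = eta * f * p * epsilon
k_inf = 2.4 * 0.92 * 0.61 * 1.023
k_inf = 1.3779

1.3779


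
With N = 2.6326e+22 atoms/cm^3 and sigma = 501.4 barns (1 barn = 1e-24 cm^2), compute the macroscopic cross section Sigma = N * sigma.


Sigma = N * sigma_barns * 1e-24
Sigma = 2.6326e+22 * 501.4 * 1e-24
Sigma = 13.200 /cm

13.200


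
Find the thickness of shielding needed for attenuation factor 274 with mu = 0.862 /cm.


x = ln(factor) / mu
x = ln(274) / 0.862
x = 6.5117 cm

6.5117


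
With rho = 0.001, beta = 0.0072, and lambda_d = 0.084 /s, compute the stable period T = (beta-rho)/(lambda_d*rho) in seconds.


T = (beta - rho) / (lambda_d * rho)
T = (0.0072 - 0.001) / (0.084 * 0.001)
T = 73.810 s

73.810


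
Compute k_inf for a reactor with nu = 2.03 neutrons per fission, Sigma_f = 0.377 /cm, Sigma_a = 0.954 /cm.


k_inf = nu * Sigma_f / Sigma_a
k_inf = 2.03 * 0.377 / 0.954
k_inf = 0.80221

0.80221


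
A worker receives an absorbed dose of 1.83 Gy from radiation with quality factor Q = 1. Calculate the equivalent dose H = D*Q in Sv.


H = D * Q
H = 1.83 * 1
H = 1.8300 Sv

1.8300


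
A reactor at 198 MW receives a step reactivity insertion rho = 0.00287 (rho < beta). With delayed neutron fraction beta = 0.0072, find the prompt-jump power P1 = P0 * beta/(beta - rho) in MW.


P1/P0 = beta / (beta - rho)
P1/P0 = 0.0072 / (0.0072 - 0.00287) = 1.662818
P1 = 198 * 1.662818 = 329.24 MW

329.24


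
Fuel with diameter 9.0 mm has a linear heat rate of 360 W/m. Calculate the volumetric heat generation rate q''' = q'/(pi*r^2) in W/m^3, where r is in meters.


r = D / 2 / 1000 = 9.0 / 2 / 1000 = 0.0045 m
q''' = q' / (pi * r^2)
q''' = 360 / (pi * 0.0045^2)
q''' = 5.6588e+06 W/m^3

5.6588e+06


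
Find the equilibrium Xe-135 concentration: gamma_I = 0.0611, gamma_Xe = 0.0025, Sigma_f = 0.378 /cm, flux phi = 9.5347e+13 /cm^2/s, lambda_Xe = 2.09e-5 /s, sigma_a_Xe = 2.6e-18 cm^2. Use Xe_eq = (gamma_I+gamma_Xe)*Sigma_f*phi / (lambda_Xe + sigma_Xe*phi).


Xe_eq = (gamma_I + gamma_Xe) * Sigma_f * phi / (lambda_Xe + sigma_Xe * phi)
Numerator = (0.0611 + 0.0025) * 0.378 * 9.5347e+13 = 2.292218e+12
Denominator = 2.09e-5 + 2.6e-18 * 9.5347e+13 = 2.688022e-04
Xe_eq = 2.292218e+12 / 2.688022e-04 = 8.5275e+15 /cm^3

8.5275e+15


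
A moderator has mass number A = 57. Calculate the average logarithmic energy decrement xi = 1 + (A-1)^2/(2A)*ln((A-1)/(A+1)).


xi = 1 + (A-1)^2/(2A) * ln((A-1)/(A+1))
xi = 1 + (57-1)^2/(2*57) * ln((57-1)/(57 +1))
xi = 0.034681

0.034681


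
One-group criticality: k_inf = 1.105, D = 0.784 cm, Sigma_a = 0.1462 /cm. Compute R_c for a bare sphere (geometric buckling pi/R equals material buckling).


L^2 = D / Sigma_a = 0.784 / 0.1462 = 5.362517 cm^2
B_m^2 = (k_inf - 1) / L^2 = (1.105 - 1) / 5.362517 = 0.01958036 /cm^2
For a bare sphere: B_g = pi/R, so R_c = pi / sqrt(B_m^2)
R_c = pi / sqrt(0.01958036) = 22.451 cm

22.451


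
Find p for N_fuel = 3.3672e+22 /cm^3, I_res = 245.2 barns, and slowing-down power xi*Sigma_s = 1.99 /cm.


p = exp(-N * I * 1e-24 / (xi*Sigma_s))
p = exp(-3.3672e+22 * 245.2 * 1e-24 / 1.99)
p = 0.015781

0.015781


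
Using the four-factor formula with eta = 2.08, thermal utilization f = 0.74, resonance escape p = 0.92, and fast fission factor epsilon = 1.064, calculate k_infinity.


k_inf = eta * f * p * epsilon
k_inf = 2.08 * 0.74 * 0.92 * 1.064
k_inf = 1.5067

1.5067


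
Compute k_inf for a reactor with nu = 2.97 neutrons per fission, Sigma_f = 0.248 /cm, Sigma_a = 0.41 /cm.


k_inf = nu * Sigma_f / Sigma_a
k_inf = 2.97 * 0.248 / 0.41
k_inf = 1.7965

1.7965


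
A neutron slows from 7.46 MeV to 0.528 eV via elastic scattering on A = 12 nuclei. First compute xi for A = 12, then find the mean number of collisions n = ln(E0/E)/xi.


xi = 1 + (A-1)^2/(2A)*ln((A-1)/(A+1)) = 0.1577690 (for A = 12)
n = ln(E0/E) / xi
n = ln(7.46e6 / 0.528) / 0.1577690
n = ln(1.412879e+07) / 0.1577690 = 104.35

104.35


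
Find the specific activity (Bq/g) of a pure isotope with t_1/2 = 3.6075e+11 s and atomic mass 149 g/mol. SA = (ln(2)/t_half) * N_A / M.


lambda = ln(2) / t_half = ln(2) / 3.6075e+11 = 1.921406e-12 /s
SA = lambda * N_A / M
SA = 1.921406e-12 * 6.022e23 / 149
SA = 7.7656e+09 Bq/g

7.7656e+09


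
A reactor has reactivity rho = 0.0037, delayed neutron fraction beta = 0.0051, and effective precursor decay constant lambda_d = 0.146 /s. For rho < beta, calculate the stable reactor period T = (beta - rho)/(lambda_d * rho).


T = (beta - rho) / (lambda_d * rho)
T = (0.0051 - 0.0037) / (0.146 * 0.0037)
T = 2.5916 s

2.5916


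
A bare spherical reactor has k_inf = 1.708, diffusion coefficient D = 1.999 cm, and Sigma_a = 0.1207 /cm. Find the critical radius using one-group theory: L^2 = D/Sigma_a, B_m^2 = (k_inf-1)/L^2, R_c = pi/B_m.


L^2 = D / Sigma_a = 1.999 / 0.1207 = 16.56172 cm^2
B_m^2 = (k_inf - 1) / L^2 = (1.708 - 1) / 16.56172 = 0.04274918 /cm^2
For a bare sphere: B_g = pi/R, so R_c = pi / sqrt(B_m^2)
R_c = pi / sqrt(0.04274918) = 15.194 cm

15.194


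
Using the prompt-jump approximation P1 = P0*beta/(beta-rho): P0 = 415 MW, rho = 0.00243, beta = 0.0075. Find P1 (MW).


P1/P0 = beta / (beta - rho)
P1/P0 = 0.0075 / (0.0075 - 0.00243) = 1.479290
P1 = 415 * 1.479290 = 613.91 MW

613.91


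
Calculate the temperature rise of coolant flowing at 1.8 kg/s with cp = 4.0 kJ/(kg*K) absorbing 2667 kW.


dT = Q / (m_dot * cp)
dT = 2667 / (1.8 * 4.0)
dT = 370.42 C

370.42


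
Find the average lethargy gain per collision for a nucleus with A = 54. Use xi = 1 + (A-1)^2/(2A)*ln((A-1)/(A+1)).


xi = 1 + (A-1)^2/(2A) * ln((A-1)/(A+1))
xi = 1 + (54-1)^2/(2*54) * ln((54-1)/(54 +1))
xi = 0.036584

0.036584


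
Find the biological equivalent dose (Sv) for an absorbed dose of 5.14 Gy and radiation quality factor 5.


H = D * Q
H = 5.14 * 5
H = 25.700 Sv

25.700


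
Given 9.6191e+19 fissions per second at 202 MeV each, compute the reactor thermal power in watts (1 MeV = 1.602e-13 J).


P = fission_rate * E_MeV * 1.602e-13
P = 9.6191e+19 * 202 * 1.602e-13
P = 3.1128e+09 W

3.1128e+09


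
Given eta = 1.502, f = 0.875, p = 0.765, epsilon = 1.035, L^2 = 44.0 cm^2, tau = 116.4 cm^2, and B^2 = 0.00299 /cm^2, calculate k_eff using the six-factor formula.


k_inf = eta*f*p*eps = 1.502*0.875*0.765*1.035 = 1.040590
P_TNL = 1/(1 + L^2*B^2) = 1/(1 + 44.0*0.00299) = 0.8837357
P_FNL = exp(-B^2*tau) = exp(-0.00299*116.4) = 0.7060735
k_eff = k_inf * P_TNL * P_FNL = 1.040590 * 0.8837357 * 0.7060735
k_eff = 0.64931

0.64931


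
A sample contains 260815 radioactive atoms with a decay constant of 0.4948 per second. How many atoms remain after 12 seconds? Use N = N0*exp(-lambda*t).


N = N0 * exp(-lambda * t)
N = 260815 * exp(-0.4948 * 12)
N = 688.12

688.12


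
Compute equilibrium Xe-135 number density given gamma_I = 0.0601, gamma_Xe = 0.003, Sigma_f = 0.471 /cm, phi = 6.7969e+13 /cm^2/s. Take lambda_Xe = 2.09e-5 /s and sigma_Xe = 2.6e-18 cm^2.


Xe_eq = (gamma_I + gamma_Xe) * Sigma_f * phi / (lambda_Xe + sigma_Xe * phi)
Numerator = (0.0601 + 0.003) * 0.471 * 6.7969e+13 = 2.020045e+12
Denominator = 2.09e-5 + 2.6e-18 * 6.7969e+13 = 1.976194e-04
Xe_eq = 2.020045e+12 / 1.976194e-04 = 1.0222e+16 /cm^3

1.0222e+16


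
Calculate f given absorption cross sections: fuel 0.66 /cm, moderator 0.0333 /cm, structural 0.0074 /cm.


f = Sigma_a_fuel / (Sigma_a_fuel + Sigma_a_mod + Sigma_a_other)
f = 0.66 / (0.66 + 0.0333 + 0.0074)
f = 0.94192

0.94192


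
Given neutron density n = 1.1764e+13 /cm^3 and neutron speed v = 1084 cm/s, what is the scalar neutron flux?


phi = n * v
phi = 1.1764e+13 * 1084
phi = 1.2752e+16 /cm^2/s

1.2752e+16


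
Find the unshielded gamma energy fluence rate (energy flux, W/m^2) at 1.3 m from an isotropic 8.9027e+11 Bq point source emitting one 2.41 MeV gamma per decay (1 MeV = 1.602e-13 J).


psi = A * E * 1.602e-13 / (4*pi*r^2)
psi = 8.9027e+11 * 2.41 * 1.602e-13 / (4*pi*1.3^2)
psi = 0.016185 W/m^2

0.016185


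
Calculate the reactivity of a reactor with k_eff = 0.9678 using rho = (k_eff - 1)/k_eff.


rho = (k_eff - 1) / k_eff
rho = (0.9678 - 1) / 0.9678
rho = -0.033271

-0.033271


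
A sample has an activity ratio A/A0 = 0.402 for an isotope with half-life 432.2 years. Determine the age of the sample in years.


lambda = ln(2) / t_half = ln(2) / 432.2 = 0.001603765 /yr
t = -ln(A/A0) / lambda
t = -ln(0.402) / 0.001603765
t = 568.23 yr

568.23


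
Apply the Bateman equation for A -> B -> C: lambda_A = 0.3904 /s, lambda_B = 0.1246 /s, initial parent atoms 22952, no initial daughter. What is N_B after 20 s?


N_B(t) = lambda_A * N_A0 / (lambda_B - lambda_A) * [exp(-lambda_A*t) - exp(-lambda_B*t)]
exp(-0.3904*20) = 4.064702e-04; exp(-0.1246*20) = 0.08274431
N_B = 0.3904 * 22952 / (0.1246 - 0.3904) * (4.064702e-04 - 0.08274431)
N_B = 2775.7

2775.7


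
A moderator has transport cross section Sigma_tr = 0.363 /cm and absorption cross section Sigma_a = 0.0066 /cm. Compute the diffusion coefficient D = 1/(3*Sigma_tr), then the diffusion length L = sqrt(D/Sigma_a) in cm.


D = 1 / (3 * Sigma_tr) = 1 / (3 * 0.363) = 0.9182736 cm
L = sqrt(D / Sigma_a)
L = sqrt(0.9182736 / 0.0066)
L = 11.795 cm

11.795


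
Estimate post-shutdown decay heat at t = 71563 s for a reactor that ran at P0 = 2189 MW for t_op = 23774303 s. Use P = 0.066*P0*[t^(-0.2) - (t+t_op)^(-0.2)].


P/P0 = 0.066 * [t^(-0.2) - (t + t_op)^(-0.2)]
P/P0 = 0.066 * [71563^(-0.2) - (71563 + 23774303)^(-0.2)]
P/P0 = 0.066 * [0.1069208 - 0.03345934] = 0.004848456
P = 2189 * 0.004848456 = 10.613 MW

10.613


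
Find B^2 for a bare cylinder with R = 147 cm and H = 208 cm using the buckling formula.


B^2 = (2.405/R)^2 + (pi/H)^2
B^2 = (2.405/147)^2 + (pi/208)^2
B^2 = 4.9579e-04 /cm^2

4.9579e-04


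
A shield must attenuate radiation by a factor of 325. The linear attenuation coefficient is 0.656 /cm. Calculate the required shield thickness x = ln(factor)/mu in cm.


x = ln(factor) / mu
x = ln(325) / 0.656
x = 8.8168 cm

8.8168


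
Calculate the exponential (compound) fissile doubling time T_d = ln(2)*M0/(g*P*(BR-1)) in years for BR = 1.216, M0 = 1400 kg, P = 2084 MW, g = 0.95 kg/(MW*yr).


Breeding gain G = BR - 1 = 1.216 - 1 = 0.216
Fissile production rate = g * P * G = 0.95 * 2084 * 0.216 = 427.6368 kg/yr
T_d = ln(2) * M0 / (g * P * G)
T_d = ln(2) * 1400 / 427.6368 = 2.2692 yr

2.2692


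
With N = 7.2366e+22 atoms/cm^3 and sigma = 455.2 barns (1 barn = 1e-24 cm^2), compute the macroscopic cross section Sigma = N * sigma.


Sigma = N * sigma_barns * 1e-24
Sigma = 7.2366e+22 * 455.2 * 1e-24
Sigma = 32.941 /cm

32.941


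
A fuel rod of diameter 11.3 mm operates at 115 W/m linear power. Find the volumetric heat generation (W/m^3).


r = D / 2 / 1000 = 11.3 / 2 / 1000 = 0.00565 m
q''' = q' / (pi * r^2)
q''' = 115 / (pi * 0.00565^2)
q''' = 1.1467e+06 W/m^3

1.1467e+06


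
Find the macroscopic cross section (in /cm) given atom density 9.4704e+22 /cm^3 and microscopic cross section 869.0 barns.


Sigma = N * sigma_barns * 1e-24
Sigma = 9.4704e+22 * 869.0 * 1e-24
Sigma = 82.298 /cm

82.298


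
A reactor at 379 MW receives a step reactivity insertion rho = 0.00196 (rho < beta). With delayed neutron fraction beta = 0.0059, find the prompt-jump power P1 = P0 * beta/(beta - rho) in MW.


P1/P0 = beta / (beta - rho)
P1/P0 = 0.0059 / (0.0059 - 0.00196) = 1.497462
P1 = 379 * 1.497462 = 567.54 MW

567.54


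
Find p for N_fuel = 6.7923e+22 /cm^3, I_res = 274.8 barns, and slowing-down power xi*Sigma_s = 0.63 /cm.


p = exp(-N * I * 1e-24 / (xi*Sigma_s))
p = exp(-6.7923e+22 * 274.8 * 1e-24 / 0.63)
p = 1.3583e-13

1.3583e-13


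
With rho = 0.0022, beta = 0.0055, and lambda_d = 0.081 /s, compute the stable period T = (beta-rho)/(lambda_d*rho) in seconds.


T = (beta - rho) / (lambda_d * rho)
T = (0.0055 - 0.0022) / (0.081 * 0.0022)
T = 18.519 s

18.519


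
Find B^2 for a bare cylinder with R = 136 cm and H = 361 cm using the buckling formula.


B^2 = (2.405/R)^2 + (pi/H)^2
B^2 = (2.405/136)^2 + (pi/361)^2
B^2 = 3.8845e-04 /cm^2

3.8845e-04


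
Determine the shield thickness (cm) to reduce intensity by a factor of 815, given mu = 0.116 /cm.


x = ln(factor) / mu
x = ln(815) / 0.116
x = 57.786 cm

57.786


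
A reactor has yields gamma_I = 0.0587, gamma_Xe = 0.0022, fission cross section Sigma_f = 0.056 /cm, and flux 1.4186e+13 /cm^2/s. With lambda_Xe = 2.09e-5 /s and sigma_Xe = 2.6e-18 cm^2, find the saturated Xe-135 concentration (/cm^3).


Xe_eq = (gamma_I + gamma_Xe) * Sigma_f * phi / (lambda_Xe + sigma_Xe * phi)
Numerator = (0.0587 + 0.0022) * 0.056 * 1.4186e+13 = 4.837993e+10
Denominator = 2.09e-5 + 2.6e-18 * 1.4186e+13 = 5.778360e-05
Xe_eq = 4.837993e+10 / 5.778360e-05 = 8.3726e+14 /cm^3

8.3726e+14


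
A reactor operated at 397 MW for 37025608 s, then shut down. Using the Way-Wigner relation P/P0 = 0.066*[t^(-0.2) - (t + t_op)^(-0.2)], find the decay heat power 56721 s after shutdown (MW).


P/P0 = 0.066 * [t^(-0.2) - (t + t_op)^(-0.2)]
P/P0 = 0.066 * [56721^(-0.2) - (56721 + 37025608)^(-0.2)]
P/P0 = 0.066 * [0.1120086 - 0.03063138] = 0.005370897
P = 397 * 0.005370897 = 2.1322 MW

2.1322


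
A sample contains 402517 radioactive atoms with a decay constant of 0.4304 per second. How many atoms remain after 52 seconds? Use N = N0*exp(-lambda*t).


N = N0 * exp(-lambda * t)
N = 402517 * exp(-0.4304 * 52)
N = 7.6723e-05

7.6723e-05


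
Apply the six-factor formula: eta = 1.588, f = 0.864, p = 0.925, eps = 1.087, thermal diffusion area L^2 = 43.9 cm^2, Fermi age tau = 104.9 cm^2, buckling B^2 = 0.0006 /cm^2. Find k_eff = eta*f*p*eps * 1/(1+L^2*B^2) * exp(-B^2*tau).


k_inf = eta*f*p*eps = 1.588*0.864*0.925*1.087 = 1.379544
P_TNL = 1/(1 + L^2*B^2) = 1/(1 + 43.9*0.0006) = 0.9743360
P_FNL = exp(-B^2*tau) = exp(-0.0006*104.9) = 0.9389998
k_eff = k_inf * P_TNL * P_FNL = 1.379544 * 0.9743360 * 0.9389998
k_eff = 1.2621

1.2621


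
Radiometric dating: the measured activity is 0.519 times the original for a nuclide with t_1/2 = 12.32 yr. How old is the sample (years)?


lambda = ln(2) / t_half = ln(2) / 12.32 = 0.05626195 /yr
t = -ln(A/A0) / lambda
t = -ln(0.519) / 0.05626195
t = 11.657 yr

11.657


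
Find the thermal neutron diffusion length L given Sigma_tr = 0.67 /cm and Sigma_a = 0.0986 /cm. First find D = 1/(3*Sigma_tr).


D = 1 / (3 * Sigma_tr) = 1 / (3 * 0.67) = 0.4975124 cm
L = sqrt(D / Sigma_a)
L = sqrt(0.4975124 / 0.0986)
L = 2.2463 cm

2.2463


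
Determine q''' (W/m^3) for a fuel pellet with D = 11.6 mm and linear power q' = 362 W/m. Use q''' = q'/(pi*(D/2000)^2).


r = D / 2 / 1000 = 11.6 / 2 / 1000 = 0.0058 m
q''' = q' / (pi * r^2)
q''' = 362 / (pi * 0.0058^2)
q''' = 3.4253e+06 W/m^3

3.4253e+06


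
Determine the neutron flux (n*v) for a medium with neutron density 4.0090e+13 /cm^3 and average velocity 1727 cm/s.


phi = n * v
phi = 4.0090e+13 * 1727
phi = 6.9235e+16 /cm^2/s

6.9235e+16


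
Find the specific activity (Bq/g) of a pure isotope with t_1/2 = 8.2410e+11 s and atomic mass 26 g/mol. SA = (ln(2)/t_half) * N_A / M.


lambda = ln(2) / t_half = ln(2) / 8.2410e+11 = 8.410960e-13 /s
SA = lambda * N_A / M
SA = 8.410960e-13 * 6.022e23 / 26
SA = 1.9481e+10 Bq/g

1.9481e+10


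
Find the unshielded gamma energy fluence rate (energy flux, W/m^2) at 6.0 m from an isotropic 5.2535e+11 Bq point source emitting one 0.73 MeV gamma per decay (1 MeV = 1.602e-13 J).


psi = A * E * 1.602e-13 / (4*pi*r^2)
psi = 5.2535e+11 * 0.73 * 1.602e-13 / (4*pi*6.0^2)
psi = 1.3581e-04 W/m^2

1.3581e-04


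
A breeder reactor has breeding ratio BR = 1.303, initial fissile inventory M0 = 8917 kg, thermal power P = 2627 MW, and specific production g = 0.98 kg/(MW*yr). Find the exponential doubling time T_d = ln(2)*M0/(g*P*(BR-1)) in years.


Breeding gain G = BR - 1 = 1.303 - 1 = 0.303
Fissile production rate = g * P * G = 0.98 * 2627 * 0.303 = 780.06138 kg/yr
T_d = ln(2) * M0 / (g * P * G)
T_d = ln(2) * 8917 / 780.06138 = 7.9235 yr

7.9235


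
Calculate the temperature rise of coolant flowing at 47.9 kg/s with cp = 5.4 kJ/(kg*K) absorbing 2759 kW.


dT = Q / (m_dot * cp)
dT = 2759 / (47.9 * 5.4)
dT = 10.667 C

10.667


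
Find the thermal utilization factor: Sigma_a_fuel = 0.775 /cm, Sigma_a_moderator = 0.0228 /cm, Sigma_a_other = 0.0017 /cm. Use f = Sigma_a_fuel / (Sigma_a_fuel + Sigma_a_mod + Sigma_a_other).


f = Sigma_a_fuel / (Sigma_a_fuel + Sigma_a_mod + Sigma_a_other)
f = 0.775 / (0.775 + 0.0228 + 0.0017)
f = 0.96936

0.96936


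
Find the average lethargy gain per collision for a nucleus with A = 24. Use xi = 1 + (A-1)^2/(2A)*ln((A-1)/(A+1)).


xi = 1 + (A-1)^2/(2A) * ln((A-1)/(A+1))
xi = 1 + (24-1)^2/(2*24) * ln((24-1)/(24 +1))
xi = 0.081065

0.081065


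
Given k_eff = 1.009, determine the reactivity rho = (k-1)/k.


rho = (k_eff - 1) / k_eff
rho = (1.009 - 1) / 1.009
rho = 0.0089197

0.0089197


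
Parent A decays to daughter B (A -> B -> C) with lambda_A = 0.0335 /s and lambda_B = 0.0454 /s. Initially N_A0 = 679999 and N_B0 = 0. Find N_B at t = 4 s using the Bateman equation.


N_B(t) = lambda_A * N_A0 / (lambda_B - lambda_A) * [exp(-lambda_A*t) - exp(-lambda_B*t)]
exp(-0.0335*4) = 0.8745901; exp(-0.0454*4) = 0.8339348
N_B = 0.0335 * 679999 / (0.0454 - 0.0335) * (0.8745901 - 0.8339348)
N_B = 77826

77826


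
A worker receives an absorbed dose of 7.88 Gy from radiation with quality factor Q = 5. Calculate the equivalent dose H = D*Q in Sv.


H = D * Q
H = 7.88 * 5
H = 39.400 Sv

39.400


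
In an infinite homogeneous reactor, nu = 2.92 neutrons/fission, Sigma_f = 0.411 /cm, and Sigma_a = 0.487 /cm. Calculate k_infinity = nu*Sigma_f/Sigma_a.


k_inf = nu * Sigma_f / Sigma_a
k_inf = 2.92 * 0.411 / 0.487
k_inf = 2.4643

2.4643


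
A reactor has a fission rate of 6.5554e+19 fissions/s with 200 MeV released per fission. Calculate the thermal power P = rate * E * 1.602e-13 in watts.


P = fission_rate * E_MeV * 1.602e-13
P = 6.5554e+19 * 200 * 1.602e-13
P = 2.1004e+09 W

2.1004e+09
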